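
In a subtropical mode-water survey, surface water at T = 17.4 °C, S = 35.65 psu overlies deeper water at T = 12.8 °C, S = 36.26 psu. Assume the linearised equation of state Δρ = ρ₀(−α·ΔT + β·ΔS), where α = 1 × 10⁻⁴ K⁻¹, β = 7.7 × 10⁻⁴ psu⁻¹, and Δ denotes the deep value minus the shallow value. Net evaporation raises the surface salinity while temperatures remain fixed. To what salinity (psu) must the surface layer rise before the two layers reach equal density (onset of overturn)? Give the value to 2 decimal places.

Neutral buoyancy requires −α(T_deep − T_surf) + β(S_deep − S_surf′) = 0.
S_surf′ = S_deep − (α/β)·ΔT = 36.26 − (1 × 10⁻⁴/7.7 × 10⁻⁴)·(-4.6) = 36.8574 psu.
Increase required: 36.8574 − 35.65 = 1.2074 psu.

36.86 psu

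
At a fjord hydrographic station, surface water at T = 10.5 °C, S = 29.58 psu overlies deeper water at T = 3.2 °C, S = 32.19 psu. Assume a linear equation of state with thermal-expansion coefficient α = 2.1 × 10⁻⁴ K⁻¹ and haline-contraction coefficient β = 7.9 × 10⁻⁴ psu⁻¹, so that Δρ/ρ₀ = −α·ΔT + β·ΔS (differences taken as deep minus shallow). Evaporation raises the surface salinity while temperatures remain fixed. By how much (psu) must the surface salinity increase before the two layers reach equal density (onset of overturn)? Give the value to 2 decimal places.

Neutral buoyancy requires −α(T_deep − T_surf) + β(S_deep − S_surf′) = 0.
S_surf′ = S_deep − (α/β)·ΔT = 32.19 − (2.1 × 10⁻⁴/7.9 × 10⁻⁴)·(-7.3) = 34.1305 psu.
Increase required: 34.1305 − 29.58 = 4.5505 psu.

4.55 psu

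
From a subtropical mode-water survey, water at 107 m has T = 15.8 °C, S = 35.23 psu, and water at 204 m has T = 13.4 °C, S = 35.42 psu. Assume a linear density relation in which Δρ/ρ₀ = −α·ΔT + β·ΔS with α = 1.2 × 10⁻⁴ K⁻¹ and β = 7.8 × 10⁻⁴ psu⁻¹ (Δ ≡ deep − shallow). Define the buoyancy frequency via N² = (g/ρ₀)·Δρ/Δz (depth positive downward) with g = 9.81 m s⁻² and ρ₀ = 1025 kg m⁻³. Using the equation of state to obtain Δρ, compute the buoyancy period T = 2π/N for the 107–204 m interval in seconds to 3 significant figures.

ΔT = -2.4 K, ΔS = +0.19 psu (deep − shallow).
Δρ/ρ₀ = −αΔT + βΔS = 2.88 × 10⁻⁴ + 1.482 × 10⁻⁴ = 4.362 × 10⁻⁴, so Δρ ≈ 0.4471 kg m⁻³.
N² = (g/ρ₀)·Δρ/Δz = g·(Δρ/ρ₀)/Δz = 9.81 × 4.362 × 10⁻⁴ / 97 = 4.4115 × 10⁻⁵ s⁻².
N = √(4.4115 × 10⁻⁵) = 6.6419 × 10⁻³ rad s⁻¹ → T = 2π/N = 945.99 s ≈ 946 s.

946 s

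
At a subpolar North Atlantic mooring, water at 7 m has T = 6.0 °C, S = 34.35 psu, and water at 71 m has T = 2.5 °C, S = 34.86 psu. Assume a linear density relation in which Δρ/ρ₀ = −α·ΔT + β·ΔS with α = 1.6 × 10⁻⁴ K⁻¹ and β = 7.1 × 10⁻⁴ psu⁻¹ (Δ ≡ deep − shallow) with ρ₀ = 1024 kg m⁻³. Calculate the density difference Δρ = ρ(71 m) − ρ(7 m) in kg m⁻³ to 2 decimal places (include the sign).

+0.94 kg m⁻³

ΔT = -3.5 K, ΔS = +0.51 psu (deep − shallow).
Δρ/ρ₀ = −(1.6 × 10⁻⁴)(-3.5) + (7.1 × 10⁻⁴)(+0.51) = 9.221 × 10⁻⁴.
Δρ = 1024 × (9.221 × 10⁻⁴) = +0.94 kg m⁻³.
Positive Δρ: denser below, stable.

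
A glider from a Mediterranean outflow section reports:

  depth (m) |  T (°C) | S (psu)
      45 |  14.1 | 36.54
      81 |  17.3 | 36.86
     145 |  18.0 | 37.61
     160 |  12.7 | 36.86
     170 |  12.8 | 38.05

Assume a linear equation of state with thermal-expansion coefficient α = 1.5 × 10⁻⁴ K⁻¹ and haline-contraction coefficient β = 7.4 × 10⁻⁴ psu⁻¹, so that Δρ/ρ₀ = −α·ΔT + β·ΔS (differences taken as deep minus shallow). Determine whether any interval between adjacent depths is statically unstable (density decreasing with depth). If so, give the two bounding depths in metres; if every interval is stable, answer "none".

Evaluate Δρ/ρ₀ = −αΔT + βΔS across each adjacent pair:
  45–81 m: −αΔT+βΔS = −(1.5 × 10⁻⁴)(+3.2)+(7.4 × 10⁻⁴)(+0.32) = -2.4 × 10⁻⁴ → UNSTABLE
  81–145 m: −αΔT+βΔS = −(1.5 × 10⁻⁴)(+0.7)+(7.4 × 10⁻⁴)(+0.75) = 4.5 × 10⁻⁴ → stable
  145–160 m: −αΔT+βΔS = −(1.5 × 10⁻⁴)(-5.3)+(7.4 × 10⁻⁴)(-0.75) = 2.4 × 10⁻⁴ → stable
  160–170 m: −αΔT+βΔS = −(1.5 × 10⁻⁴)(+0.1)+(7.4 × 10⁻⁴)(+1.19) = 8.7 × 10⁻⁴ → stable
The 45–81 m interval has Δρ < 0: lighter water underlies denser water.

45–81 m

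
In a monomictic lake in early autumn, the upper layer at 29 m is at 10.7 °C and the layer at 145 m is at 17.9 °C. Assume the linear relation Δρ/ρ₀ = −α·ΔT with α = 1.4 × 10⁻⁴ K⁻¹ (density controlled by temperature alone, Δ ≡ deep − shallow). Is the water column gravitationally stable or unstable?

unstable

ΔT = 17.9 − 10.7 = +7.2 K, so Δρ/ρ₀ = −αΔT = -1.008 × 10⁻³.
Δρ/ρ₀ < 0, so Δρ < 0: deeper water is lighter → statically unstable; the column would overturn.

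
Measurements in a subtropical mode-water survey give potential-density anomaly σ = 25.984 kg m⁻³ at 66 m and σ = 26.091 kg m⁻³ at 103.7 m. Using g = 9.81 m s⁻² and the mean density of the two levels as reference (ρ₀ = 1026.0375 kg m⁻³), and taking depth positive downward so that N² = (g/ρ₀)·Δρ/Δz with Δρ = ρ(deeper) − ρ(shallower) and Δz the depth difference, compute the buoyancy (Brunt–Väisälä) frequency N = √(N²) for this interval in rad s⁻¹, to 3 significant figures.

5.21 × 10⁻³ rad s⁻¹

Δρ = 1026.091 − 1025.984 = 0.107 kg m⁻³ over Δz = 103.7 − 66 = 37.7 m.
N² = (9.81/1026.0375) × (0.107/37.7) = 2.7136 × 10⁻⁵ s⁻².
N = √(2.7136 × 10⁻⁵) = 5.2092 × 10⁻³ rad s⁻¹ ≈ 5.21 × 10⁻³ rad s⁻¹.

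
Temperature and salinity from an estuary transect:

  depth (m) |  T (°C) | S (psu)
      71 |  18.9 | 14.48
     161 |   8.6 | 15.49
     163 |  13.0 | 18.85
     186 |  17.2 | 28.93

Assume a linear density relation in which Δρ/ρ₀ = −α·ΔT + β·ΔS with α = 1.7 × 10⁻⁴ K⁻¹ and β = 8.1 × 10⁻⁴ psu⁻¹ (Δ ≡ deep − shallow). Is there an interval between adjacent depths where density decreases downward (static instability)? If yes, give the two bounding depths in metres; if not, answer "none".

Evaluate Δρ/ρ₀ = −αΔT + βΔS across each adjacent pair:
  71–161 m: −αΔT+βΔS = −(1.7 × 10⁻⁴)(-10.3)+(8.1 × 10⁻⁴)(+1.01) = 2.6 × 10⁻³ → stable
  161–163 m: −αΔT+βΔS = −(1.7 × 10⁻⁴)(+4.4)+(8.1 × 10⁻⁴)(+3.36) = 2.0 × 10⁻³ → stable
  163–186 m: −αΔT+βΔS = −(1.7 × 10⁻⁴)(+4.2)+(8.1 × 10⁻⁴)(+10.08) = 7.5 × 10⁻³ → stable
Every interval has Δρ > 0: the column is stably stratified throughout.

none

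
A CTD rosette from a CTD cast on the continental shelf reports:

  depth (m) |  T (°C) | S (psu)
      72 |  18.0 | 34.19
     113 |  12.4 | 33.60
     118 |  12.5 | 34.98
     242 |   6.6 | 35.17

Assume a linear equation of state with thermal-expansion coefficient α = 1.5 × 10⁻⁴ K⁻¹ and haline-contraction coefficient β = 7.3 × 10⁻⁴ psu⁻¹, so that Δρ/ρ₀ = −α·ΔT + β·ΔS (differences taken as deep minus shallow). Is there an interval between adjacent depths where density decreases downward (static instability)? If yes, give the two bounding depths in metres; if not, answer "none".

Evaluate Δρ/ρ₀ = −αΔT + βΔS across each adjacent pair:
  72–113 m: −αΔT+βΔS = −(1.5 × 10⁻⁴)(-5.6)+(7.3 × 10⁻⁴)(-0.59) = 4.1 × 10⁻⁴ → stable
  113–118 m: −αΔT+βΔS = −(1.5 × 10⁻⁴)(+0.1)+(7.3 × 10⁻⁴)(+1.38) = 9.9 × 10⁻⁴ → stable
  118–242 m: −αΔT+βΔS = −(1.5 × 10⁻⁴)(-5.9)+(7.3 × 10⁻⁴)(+0.19) = 1.0 × 10⁻³ → stable
Every interval has Δρ > 0: the column is stably stratified throughout.

none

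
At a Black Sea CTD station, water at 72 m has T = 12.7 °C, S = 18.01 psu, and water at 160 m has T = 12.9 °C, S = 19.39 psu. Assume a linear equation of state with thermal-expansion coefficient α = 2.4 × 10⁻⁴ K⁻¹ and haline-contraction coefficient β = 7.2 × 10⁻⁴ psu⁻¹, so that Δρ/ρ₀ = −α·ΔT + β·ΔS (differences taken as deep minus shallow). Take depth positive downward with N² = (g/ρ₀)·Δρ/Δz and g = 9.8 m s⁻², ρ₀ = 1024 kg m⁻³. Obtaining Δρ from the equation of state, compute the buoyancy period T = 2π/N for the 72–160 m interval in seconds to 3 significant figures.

612 s

ΔT = +0.2 K, ΔS = +1.38 psu (deep − shallow).
Δρ/ρ₀ = −αΔT + βΔS = -4.80 × 10⁻⁵ + 9.936 × 10⁻⁴ = 9.456 × 10⁻⁴, so Δρ ≈ 0.9683 kg m⁻³.
N² = (g/ρ₀)·Δρ/Δz = g·(Δρ/ρ₀)/Δz = 9.8 × 9.456 × 10⁻⁴ / 88 = 1.0531 × 10⁻⁴ s⁻².
N = √(1.0531 × 10⁻⁴) = 0.010262 rad s⁻¹ → T = 2π/N = 612.28 s ≈ 612 s.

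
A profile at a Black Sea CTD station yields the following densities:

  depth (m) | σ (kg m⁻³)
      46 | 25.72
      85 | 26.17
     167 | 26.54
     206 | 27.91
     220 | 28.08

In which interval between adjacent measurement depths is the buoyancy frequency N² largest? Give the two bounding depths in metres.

167–206 m

Compute the density gradient over each adjacent pair:
  46–85 m: Δρ/Δz = 0.45/39 = 0.012 kg m⁻⁴
  85–167 m: Δρ/Δz = 0.37/82 = 4.5 × 10⁻³ kg m⁻⁴
  167–206 m: Δρ/Δz = 1.37/39 = 0.035 kg m⁻⁴
  206–220 m: Δρ/Δz = 0.17/14 = 0.012 kg m⁻⁴
The largest gradient is in the 167–206 m interval — the pycnocline.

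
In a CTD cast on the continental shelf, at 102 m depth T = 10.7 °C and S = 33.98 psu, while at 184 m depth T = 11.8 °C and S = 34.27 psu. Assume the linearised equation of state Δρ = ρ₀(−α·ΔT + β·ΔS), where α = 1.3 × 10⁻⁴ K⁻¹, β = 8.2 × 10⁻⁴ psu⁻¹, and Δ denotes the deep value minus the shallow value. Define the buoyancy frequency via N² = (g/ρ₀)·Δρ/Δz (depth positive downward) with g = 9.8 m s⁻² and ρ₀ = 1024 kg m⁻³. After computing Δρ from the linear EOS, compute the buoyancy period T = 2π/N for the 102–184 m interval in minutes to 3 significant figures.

31.1 min

ΔT = +1.1 K, ΔS = +0.29 psu (deep − shallow).
Δρ/ρ₀ = −αΔT + βΔS = -1.43 × 10⁻⁴ + 2.378 × 10⁻⁴ = 9.48 × 10⁻⁵, so Δρ ≈ 0.09708 kg m⁻³.
N² = (g/ρ₀)·Δρ/Δz = g·(Δρ/ρ₀)/Δz = 9.8 × 9.48 × 10⁻⁵ / 82 = 1.1330 × 10⁻⁵ s⁻².
N = √(1.1330 × 10⁻⁵) = 3.3660 × 10⁻³ rad s⁻¹ → T = 2π/N = 1.8667 × 10³ s = 31.112 min ≈ 31.1 min.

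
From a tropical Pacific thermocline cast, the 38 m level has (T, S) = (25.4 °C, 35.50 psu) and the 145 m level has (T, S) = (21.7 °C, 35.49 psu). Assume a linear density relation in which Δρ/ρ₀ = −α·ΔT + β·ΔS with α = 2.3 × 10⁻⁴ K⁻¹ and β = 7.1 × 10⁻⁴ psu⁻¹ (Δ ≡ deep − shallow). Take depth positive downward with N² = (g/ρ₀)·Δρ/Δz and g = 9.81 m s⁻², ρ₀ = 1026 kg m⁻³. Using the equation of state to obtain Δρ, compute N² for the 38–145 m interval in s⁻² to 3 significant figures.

7.74 × 10⁻⁵ s⁻²

ΔT = -3.7 K, ΔS = -0.01 psu (deep − shallow).
Δρ/ρ₀ = −αΔT + βΔS = 8.51 × 10⁻⁴ − 7.10 × 10⁻⁶ = 8.439 × 10⁻⁴, so Δρ ≈ 0.8658 kg m⁻³.
N² = (g/ρ₀)·Δρ/Δz = g·(Δρ/ρ₀)/Δz = 9.81 × 8.439 × 10⁻⁴ / 107 = 7.7371 × 10⁻⁵ s⁻² ≈ 7.74 × 10⁻⁵ s⁻².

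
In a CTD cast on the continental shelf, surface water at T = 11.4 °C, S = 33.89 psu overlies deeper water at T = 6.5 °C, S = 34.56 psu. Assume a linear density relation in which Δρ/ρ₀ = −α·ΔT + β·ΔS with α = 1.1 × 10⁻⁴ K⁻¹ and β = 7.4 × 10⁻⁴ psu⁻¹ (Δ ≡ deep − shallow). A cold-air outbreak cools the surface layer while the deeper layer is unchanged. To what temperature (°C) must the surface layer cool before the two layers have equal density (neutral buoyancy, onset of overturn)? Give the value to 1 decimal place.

Neutral buoyancy requires Δρ = 0, i.e. −α(T_deep − T_surf′) + β(S_deep − S_surf) = 0.
T_surf′ = T_deep − (β/α)·ΔS = 6.5 − (7.4 × 10⁻⁴/1.1 × 10⁻⁴)·(+0.67) = 1.993 °C.
Cooling required: 11.4 − (1.993) = 9.407 °C.

2.0 °C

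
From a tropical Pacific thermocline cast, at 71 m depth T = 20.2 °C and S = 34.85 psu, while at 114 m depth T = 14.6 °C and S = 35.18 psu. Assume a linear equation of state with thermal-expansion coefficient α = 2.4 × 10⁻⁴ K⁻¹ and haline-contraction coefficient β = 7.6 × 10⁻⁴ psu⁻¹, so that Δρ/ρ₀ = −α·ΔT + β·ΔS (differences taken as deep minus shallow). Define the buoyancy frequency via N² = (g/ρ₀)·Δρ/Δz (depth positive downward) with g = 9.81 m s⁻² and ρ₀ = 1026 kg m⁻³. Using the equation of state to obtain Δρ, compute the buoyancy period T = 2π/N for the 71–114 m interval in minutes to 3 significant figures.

ΔT = -5.6 K, ΔS = +0.33 psu (deep − shallow).
Δρ/ρ₀ = −αΔT + βΔS = 1.344 × 10⁻³ + 2.508 × 10⁻⁴ = 1.5948 × 10⁻³, so Δρ ≈ 1.636 kg m⁻³.
N² = (g/ρ₀)·Δρ/Δz = g·(Δρ/ρ₀)/Δz = 9.81 × 1.5948 × 10⁻³ / 43 = 3.6384 × 10⁻⁴ s⁻².
N = √(3.6384 × 10⁻⁴) = 0.019075 rad s⁻¹ → T = 2π/N = 329.39 s = 5.4898 min ≈ 5.49 min.

5.49 min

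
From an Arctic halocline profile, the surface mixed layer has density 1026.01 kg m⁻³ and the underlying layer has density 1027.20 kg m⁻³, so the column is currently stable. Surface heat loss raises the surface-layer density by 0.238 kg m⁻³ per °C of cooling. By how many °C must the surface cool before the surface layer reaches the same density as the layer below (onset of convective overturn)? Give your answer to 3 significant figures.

5.00 °C

Density deficit of the surface layer: 1027.20 − 1026.01 = 1.19 kg m⁻³.
Required change = 1.19 / 0.238 = 5.00 °C.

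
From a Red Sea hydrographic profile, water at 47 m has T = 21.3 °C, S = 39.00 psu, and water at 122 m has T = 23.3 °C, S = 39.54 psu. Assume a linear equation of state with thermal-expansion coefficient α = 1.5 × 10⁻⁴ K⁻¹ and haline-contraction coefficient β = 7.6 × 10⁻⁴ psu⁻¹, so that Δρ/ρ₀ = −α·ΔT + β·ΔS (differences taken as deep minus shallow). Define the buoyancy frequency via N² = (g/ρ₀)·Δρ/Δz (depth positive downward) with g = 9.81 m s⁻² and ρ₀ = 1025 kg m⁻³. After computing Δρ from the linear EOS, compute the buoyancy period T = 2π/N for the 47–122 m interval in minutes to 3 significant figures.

ΔT = +2.0 K, ΔS = +0.54 psu (deep − shallow).
Δρ/ρ₀ = −αΔT + βΔS = -3.00 × 10⁻⁴ + 4.104 × 10⁻⁴ = 1.104 × 10⁻⁴, so Δρ ≈ 0.1132 kg m⁻³.
N² = (g/ρ₀)·Δρ/Δz = g·(Δρ/ρ₀)/Δz = 9.81 × 1.104 × 10⁻⁴ / 75 = 1.4440 × 10⁻⁵ s⁻².
N = √(1.4440 × 10⁻⁵) = 3.8000 × 10⁻³ rad s⁻¹ → T = 2π/N = 1.6535 × 10³ s = 27.558 min ≈ 27.6 min.

27.6 min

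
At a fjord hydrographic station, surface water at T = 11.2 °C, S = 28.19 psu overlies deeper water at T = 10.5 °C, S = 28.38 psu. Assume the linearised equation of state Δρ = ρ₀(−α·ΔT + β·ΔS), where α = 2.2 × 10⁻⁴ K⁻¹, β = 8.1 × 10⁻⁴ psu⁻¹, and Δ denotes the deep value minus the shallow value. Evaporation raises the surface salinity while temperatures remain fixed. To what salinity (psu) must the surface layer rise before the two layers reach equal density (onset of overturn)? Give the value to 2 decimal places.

28.57 psu

Neutral buoyancy requires −α(T_deep − T_surf) + β(S_deep − S_surf′) = 0.
S_surf′ = S_deep − (α/β)·ΔT = 28.38 − (2.2 × 10⁻⁴/8.1 × 10⁻⁴)·(-0.7) = 28.5701 psu.
Increase required: 28.5701 − 28.19 = 0.3801 psu.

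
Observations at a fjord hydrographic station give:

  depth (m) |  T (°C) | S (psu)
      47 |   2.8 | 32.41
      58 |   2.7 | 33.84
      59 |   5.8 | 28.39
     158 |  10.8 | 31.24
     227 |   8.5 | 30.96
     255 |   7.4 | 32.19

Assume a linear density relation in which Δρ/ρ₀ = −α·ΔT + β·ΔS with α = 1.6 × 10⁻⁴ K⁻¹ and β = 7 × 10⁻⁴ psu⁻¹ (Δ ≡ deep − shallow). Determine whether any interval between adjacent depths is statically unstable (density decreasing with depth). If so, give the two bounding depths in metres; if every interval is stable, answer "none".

Evaluate Δρ/ρ₀ = −αΔT + βΔS across each adjacent pair:
  47–58 m: −αΔT+βΔS = −(1.6 × 10⁻⁴)(-0.1)+(7 × 10⁻⁴)(+1.43) = 1.0 × 10⁻³ → stable
  58–59 m: −αΔT+βΔS = −(1.6 × 10⁻⁴)(+3.1)+(7 × 10⁻⁴)(-5.45) = -4.3 × 10⁻³ → UNSTABLE
  59–158 m: −αΔT+βΔS = −(1.6 × 10⁻⁴)(+5.0)+(7 × 10⁻⁴)(+2.85) = 1.2 × 10⁻³ → stable
  158–227 m: −αΔT+βΔS = −(1.6 × 10⁻⁴)(-2.3)+(7 × 10⁻⁴)(-0.28) = 1.7 × 10⁻⁴ → stable
  227–255 m: −αΔT+βΔS = −(1.6 × 10⁻⁴)(-1.1)+(7 × 10⁻⁴)(+1.23) = 1.0 × 10⁻³ → stable
The 58–59 m interval has Δρ < 0: lighter water underlies denser water.

58–59 m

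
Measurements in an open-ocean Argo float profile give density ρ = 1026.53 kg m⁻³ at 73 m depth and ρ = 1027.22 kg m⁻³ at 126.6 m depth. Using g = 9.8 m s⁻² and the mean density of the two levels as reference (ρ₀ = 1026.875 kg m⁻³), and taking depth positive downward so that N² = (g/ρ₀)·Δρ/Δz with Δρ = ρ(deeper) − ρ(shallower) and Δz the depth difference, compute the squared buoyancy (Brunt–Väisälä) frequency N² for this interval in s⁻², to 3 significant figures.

Δρ = 1027.22 − 1026.53 = 0.69 kg m⁻³ over Δz = 126.6 − 73 = 53.6 m.
N² = (9.8/1026.875) × (0.69/53.6) = 1.2285 × 10⁻⁴ s⁻² ≈ 1.23 × 10⁻⁴ s⁻².

1.23 × 10⁻⁴ s⁻²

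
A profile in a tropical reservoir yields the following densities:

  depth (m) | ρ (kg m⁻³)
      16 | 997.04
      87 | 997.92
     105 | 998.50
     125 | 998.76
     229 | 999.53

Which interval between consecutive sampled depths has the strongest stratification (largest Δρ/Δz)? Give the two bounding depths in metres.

87–105 m

Compute the density gradient over each adjacent pair:
  16–87 m: Δρ/Δz = 0.88/71 = 0.012 kg m⁻⁴
  87–105 m: Δρ/Δz = 0.58/18 = 0.032 kg m⁻⁴
  105–125 m: Δρ/Δz = 0.26/20 = 0.013 kg m⁻⁴
  125–229 m: Δρ/Δz = 0.77/104 = 7.4 × 10⁻³ kg m⁻⁴
The largest gradient is in the 87–105 m interval — the pycnocline.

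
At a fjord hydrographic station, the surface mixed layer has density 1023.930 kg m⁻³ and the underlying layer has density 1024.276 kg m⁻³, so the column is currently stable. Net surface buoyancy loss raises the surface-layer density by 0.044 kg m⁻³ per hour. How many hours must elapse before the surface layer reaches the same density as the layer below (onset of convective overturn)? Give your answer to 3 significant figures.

7.86 hours

Density deficit of the surface layer: 1024.276 − 1023.930 = 0.346 kg m⁻³.
Required change = 0.346 / 0.044 = 7.86 hours.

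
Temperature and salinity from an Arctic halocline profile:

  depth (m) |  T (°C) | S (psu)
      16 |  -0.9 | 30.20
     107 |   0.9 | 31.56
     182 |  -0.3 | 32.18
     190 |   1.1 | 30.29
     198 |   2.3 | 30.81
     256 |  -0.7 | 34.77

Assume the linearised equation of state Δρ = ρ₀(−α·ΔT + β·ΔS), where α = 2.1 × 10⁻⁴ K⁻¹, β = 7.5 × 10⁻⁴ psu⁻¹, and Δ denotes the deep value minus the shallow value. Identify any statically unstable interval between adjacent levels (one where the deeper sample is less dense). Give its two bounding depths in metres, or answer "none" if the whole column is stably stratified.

Evaluate Δρ/ρ₀ = −αΔT + βΔS across each adjacent pair:
  16–107 m: −αΔT+βΔS = −(2.1 × 10⁻⁴)(+1.8)+(7.5 × 10⁻⁴)(+1.36) = 6.4 × 10⁻⁴ → stable
  107–182 m: −αΔT+βΔS = −(2.1 × 10⁻⁴)(-1.2)+(7.5 × 10⁻⁴)(+0.62) = 7.2 × 10⁻⁴ → stable
  182–190 m: −αΔT+βΔS = −(2.1 × 10⁻⁴)(+1.4)+(7.5 × 10⁻⁴)(-1.89) = -1.7 × 10⁻³ → UNSTABLE
  190–198 m: −αΔT+βΔS = −(2.1 × 10⁻⁴)(+1.2)+(7.5 × 10⁻⁴)(+0.52) = 1.4 × 10⁻⁴ → stable
  198–256 m: −αΔT+βΔS = −(2.1 × 10⁻⁴)(-3.0)+(7.5 × 10⁻⁴)(+3.96) = 3.6 × 10⁻³ → stable
The 182–190 m interval has Δρ < 0: lighter water underlies denser water.

182–190 m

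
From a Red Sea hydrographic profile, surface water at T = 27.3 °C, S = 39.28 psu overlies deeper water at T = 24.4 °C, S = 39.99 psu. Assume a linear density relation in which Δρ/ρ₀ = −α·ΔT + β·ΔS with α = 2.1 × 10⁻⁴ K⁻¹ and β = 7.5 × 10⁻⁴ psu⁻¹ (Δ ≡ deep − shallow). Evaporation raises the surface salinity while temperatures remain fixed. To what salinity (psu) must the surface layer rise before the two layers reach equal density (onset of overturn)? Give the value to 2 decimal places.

Neutral buoyancy requires −α(T_deep − T_surf) + β(S_deep − S_surf′) = 0.
S_surf′ = S_deep − (α/β)·ΔT = 39.99 − (2.1 × 10⁻⁴/7.5 × 10⁻⁴)·(-2.9) = 40.8020 psu.
Increase required: 40.8020 − 39.28 = 1.5220 psu.

40.80 psu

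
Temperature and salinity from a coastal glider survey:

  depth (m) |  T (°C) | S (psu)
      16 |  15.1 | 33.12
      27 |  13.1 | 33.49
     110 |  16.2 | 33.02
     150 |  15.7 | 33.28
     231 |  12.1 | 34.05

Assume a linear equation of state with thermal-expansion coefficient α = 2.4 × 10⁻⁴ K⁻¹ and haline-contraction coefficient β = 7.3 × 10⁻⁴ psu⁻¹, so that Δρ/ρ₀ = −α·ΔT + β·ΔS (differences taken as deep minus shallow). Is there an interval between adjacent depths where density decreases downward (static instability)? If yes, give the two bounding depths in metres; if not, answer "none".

27–110 m

Evaluate Δρ/ρ₀ = −αΔT + βΔS across each adjacent pair:
  16–27 m: −αΔT+βΔS = −(2.4 × 10⁻⁴)(-2.0)+(7.3 × 10⁻⁴)(+0.37) = 7.5 × 10⁻⁴ → stable
  27–110 m: −αΔT+βΔS = −(2.4 × 10⁻⁴)(+3.1)+(7.3 × 10⁻⁴)(-0.47) = -1.1 × 10⁻³ → UNSTABLE
  110–150 m: −αΔT+βΔS = −(2.4 × 10⁻⁴)(-0.5)+(7.3 × 10⁻⁴)(+0.26) = 3.1 × 10⁻⁴ → stable
  150–231 m: −αΔT+βΔS = −(2.4 × 10⁻⁴)(-3.6)+(7.3 × 10⁻⁴)(+0.77) = 1.4 × 10⁻³ → stable
The 27–110 m interval has Δρ < 0: lighter water underlies denser water.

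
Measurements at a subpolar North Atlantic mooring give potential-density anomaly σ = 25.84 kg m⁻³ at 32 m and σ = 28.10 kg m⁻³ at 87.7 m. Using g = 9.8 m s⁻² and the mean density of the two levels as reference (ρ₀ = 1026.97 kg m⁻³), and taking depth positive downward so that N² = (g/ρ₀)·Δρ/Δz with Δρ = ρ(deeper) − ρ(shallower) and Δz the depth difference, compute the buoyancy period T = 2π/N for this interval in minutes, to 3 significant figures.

5.32 min

Δρ = 1028.10 − 1025.84 = 2.26 kg m⁻³ over Δz = 87.7 − 32 = 55.7 m.
N² = (9.8/1026.97) × (2.26/55.7) = 3.8719 × 10⁻⁴ s⁻².
N = √(3.8719 × 10⁻⁴) = 0.019677 rad s⁻¹, so T = 2π/N = 319.32 s = 5.3220 min ≈ 5.32 min.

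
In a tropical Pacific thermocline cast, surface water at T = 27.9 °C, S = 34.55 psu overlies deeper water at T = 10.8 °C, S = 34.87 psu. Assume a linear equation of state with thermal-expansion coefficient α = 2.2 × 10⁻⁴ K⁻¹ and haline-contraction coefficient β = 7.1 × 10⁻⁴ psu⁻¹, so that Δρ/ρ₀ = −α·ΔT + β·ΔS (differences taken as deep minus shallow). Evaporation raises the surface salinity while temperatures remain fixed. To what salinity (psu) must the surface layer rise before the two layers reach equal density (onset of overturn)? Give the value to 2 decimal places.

40.17 psu

Neutral buoyancy requires −α(T_deep − T_surf) + β(S_deep − S_surf′) = 0.
S_surf′ = S_deep − (α/β)·ΔT = 34.87 − (2.2 × 10⁻⁴/7.1 × 10⁻⁴)·(-17.1) = 40.1686 psu.
Increase required: 40.1686 − 34.55 = 5.6186 psu.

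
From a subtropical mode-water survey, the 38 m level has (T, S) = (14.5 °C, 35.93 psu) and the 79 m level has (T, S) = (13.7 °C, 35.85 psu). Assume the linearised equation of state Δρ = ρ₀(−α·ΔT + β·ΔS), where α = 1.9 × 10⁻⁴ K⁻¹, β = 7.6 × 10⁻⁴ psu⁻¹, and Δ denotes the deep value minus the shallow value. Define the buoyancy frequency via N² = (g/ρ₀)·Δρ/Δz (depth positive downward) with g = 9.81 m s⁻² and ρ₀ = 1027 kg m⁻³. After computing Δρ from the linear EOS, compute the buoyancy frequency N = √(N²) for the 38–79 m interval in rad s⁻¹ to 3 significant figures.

ΔT = -0.8 K, ΔS = -0.08 psu (deep − shallow).
Δρ/ρ₀ = −αΔT + βΔS = 1.52 × 10⁻⁴ − 6.08 × 10⁻⁵ = 9.12 × 10⁻⁵, so Δρ ≈ 0.09366 kg m⁻³.
N² = (g/ρ₀)·Δρ/Δz = g·(Δρ/ρ₀)/Δz = 9.81 × 9.12 × 10⁻⁵ / 41 = 2.1821 × 10⁻⁵ s⁻².
N = √(2.1821 × 10⁻⁵) = 4.6713 × 10⁻³ rad s⁻¹ ≈ 4.67 × 10⁻³ rad s⁻¹.

4.67 × 10⁻³ rad s⁻¹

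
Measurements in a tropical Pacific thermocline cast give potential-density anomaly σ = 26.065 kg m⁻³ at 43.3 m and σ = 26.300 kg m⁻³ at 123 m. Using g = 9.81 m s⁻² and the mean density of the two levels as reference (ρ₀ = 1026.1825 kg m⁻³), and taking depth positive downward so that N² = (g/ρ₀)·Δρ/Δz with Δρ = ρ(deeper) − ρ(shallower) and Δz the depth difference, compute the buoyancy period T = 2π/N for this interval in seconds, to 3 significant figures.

Δρ = 1026.300 − 1026.065 = 0.235 kg m⁻³ over Δz = 123 − 43.3 = 79.7 m.
N² = (9.81/1026.1825) × (0.235/79.7) = 2.8187 × 10⁻⁵ s⁻².
N = √(2.8187 × 10⁻⁵) = 5.3091 × 10⁻³ rad s⁻¹, so T = 2π/N = 1.1835 × 10³ s ≈ 1.18 × 10³ s.

1.18 × 10³ s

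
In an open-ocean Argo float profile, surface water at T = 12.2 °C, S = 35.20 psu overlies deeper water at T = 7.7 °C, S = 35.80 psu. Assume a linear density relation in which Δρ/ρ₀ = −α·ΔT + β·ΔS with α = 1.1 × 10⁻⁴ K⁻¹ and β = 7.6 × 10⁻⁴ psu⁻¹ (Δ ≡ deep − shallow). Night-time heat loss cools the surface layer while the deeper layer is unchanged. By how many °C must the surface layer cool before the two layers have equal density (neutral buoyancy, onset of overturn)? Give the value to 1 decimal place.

Neutral buoyancy requires Δρ = 0, i.e. −α(T_deep − T_surf′) + β(S_deep − S_surf) = 0.
T_surf′ = T_deep − (β/α)·ΔS = 7.7 − (7.6 × 10⁻⁴/1.1 × 10⁻⁴)·(+0.60) = 3.555 °C.
Cooling required: 12.2 − (3.555) = 8.645 °C.

8.6 °C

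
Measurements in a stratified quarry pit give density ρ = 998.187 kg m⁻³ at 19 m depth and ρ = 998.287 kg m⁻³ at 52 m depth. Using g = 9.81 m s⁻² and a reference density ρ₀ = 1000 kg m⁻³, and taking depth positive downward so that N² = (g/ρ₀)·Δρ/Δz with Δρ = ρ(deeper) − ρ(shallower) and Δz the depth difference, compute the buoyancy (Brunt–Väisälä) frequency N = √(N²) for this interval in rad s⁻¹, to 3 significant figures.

5.45 × 10⁻³ rad s⁻¹

Δρ = 998.287 − 998.187 = 0.100 kg m⁻³ over Δz = 52 − 19 = 33 m.
N² = (9.81/1000) × (0.100/33) = 2.9727 × 10⁻⁵ s⁻².
N = √(2.9727 × 10⁻⁵) = 5.4522 × 10⁻³ rad s⁻¹ ≈ 5.45 × 10⁻³ rad s⁻¹.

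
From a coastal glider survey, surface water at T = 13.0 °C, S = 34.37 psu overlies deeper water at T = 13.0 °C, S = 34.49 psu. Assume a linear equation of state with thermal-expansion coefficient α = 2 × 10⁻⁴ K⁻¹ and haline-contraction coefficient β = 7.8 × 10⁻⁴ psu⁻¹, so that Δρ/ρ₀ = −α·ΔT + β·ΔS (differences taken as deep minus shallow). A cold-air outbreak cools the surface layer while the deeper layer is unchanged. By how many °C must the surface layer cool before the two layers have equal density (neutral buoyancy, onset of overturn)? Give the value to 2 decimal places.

Neutral buoyancy requires Δρ = 0, i.e. −α(T_deep − T_surf′) + β(S_deep − S_surf) = 0.
T_surf′ = T_deep − (β/α)·ΔS = 13.0 − (7.8 × 10⁻⁴/2 × 10⁻⁴)·(+0.12) = 12.5320 °C.
Cooling required: 13.0 − (12.5320) = 0.4680 °C.

0.47 °C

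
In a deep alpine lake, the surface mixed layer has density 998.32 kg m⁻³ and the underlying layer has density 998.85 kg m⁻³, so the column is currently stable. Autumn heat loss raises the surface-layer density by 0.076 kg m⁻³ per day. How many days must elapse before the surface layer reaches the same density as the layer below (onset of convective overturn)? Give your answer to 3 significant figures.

6.97 days

Density deficit of the surface layer: 998.85 − 998.32 = 0.53 kg m⁻³.
Required change = 0.53 / 0.076 = 6.97 days.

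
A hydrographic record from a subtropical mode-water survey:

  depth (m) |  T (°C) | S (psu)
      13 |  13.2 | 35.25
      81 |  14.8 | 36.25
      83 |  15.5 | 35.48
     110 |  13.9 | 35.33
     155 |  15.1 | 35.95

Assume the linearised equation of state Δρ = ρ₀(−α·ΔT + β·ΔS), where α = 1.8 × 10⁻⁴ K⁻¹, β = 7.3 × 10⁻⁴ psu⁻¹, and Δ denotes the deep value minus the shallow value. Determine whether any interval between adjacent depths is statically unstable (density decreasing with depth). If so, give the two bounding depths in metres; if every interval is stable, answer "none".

81–83 m

Evaluate Δρ/ρ₀ = −αΔT + βΔS across each adjacent pair:
  13–81 m: −αΔT+βΔS = −(1.8 × 10⁻⁴)(+1.6)+(7.3 × 10⁻⁴)(+1.00) = 4.4 × 10⁻⁴ → stable
  81–83 m: −αΔT+βΔS = −(1.8 × 10⁻⁴)(+0.7)+(7.3 × 10⁻⁴)(-0.77) = -6.9 × 10⁻⁴ → UNSTABLE
  83–110 m: −αΔT+βΔS = −(1.8 × 10⁻⁴)(-1.6)+(7.3 × 10⁻⁴)(-0.15) = 1.8 × 10⁻⁴ → stable
  110–155 m: −αΔT+βΔS = −(1.8 × 10⁻⁴)(+1.2)+(7.3 × 10⁻⁴)(+0.62) = 2.4 × 10⁻⁴ → stable
The 81–83 m interval has Δρ < 0: lighter water underlies denser water.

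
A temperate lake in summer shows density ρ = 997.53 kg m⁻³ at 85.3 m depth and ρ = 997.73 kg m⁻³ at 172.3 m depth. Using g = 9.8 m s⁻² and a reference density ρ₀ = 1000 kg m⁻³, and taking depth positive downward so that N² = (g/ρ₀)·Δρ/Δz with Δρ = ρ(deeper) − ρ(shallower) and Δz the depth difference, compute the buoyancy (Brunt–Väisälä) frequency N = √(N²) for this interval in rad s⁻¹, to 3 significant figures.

4.75 × 10⁻³ rad s⁻¹

Δρ = 997.73 − 997.53 = 0.20 kg m⁻³ over Δz = 172.3 − 85.3 = 87 m.
N² = (9.8/1000) × (0.20/87) = 2.2529 × 10⁻⁵ s⁻².
N = √(2.2529 × 10⁻⁵) = 4.7465 × 10⁻³ rad s⁻¹ ≈ 4.75 × 10⁻³ rad s⁻¹.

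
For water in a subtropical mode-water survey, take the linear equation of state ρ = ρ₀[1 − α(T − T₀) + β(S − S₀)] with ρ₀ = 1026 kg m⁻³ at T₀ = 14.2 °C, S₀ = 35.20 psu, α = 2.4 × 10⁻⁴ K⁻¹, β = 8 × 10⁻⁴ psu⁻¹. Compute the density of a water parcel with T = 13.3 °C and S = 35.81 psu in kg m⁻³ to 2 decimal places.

T − T₀ = -0.9 K, S − S₀ = +0.61 psu.
Bracket = 1 − α·(-0.9) + β·(+0.61) = 1 + (7.04 × 10⁻⁴) = 1.0007040.
ρ = 1026 × 1.0007040 = 1026.72 kg m⁻³.

1026.72 kg m⁻³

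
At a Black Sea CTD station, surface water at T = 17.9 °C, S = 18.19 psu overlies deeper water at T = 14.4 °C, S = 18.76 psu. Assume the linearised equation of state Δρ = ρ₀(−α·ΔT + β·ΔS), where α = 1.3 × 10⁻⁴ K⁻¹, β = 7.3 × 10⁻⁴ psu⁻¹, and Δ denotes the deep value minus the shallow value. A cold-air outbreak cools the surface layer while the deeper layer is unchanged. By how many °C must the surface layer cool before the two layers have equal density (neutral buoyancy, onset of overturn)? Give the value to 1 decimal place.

Neutral buoyancy requires Δρ = 0, i.e. −α(T_deep − T_surf′) + β(S_deep − S_surf) = 0.
T_surf′ = T_deep − (β/α)·ΔS = 14.4 − (7.3 × 10⁻⁴/1.3 × 10⁻⁴)·(+0.57) = 11.199 °C.
Cooling required: 17.9 − (11.199) = 6.701 °C.

6.7 °C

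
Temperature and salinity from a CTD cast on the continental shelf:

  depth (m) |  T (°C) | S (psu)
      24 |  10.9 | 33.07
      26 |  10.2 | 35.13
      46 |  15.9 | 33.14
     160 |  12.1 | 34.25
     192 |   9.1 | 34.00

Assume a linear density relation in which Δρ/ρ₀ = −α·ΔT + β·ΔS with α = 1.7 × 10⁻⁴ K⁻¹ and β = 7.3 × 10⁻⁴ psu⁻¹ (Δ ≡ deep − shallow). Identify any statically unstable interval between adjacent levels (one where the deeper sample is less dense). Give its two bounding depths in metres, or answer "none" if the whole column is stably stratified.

26–46 m

Evaluate Δρ/ρ₀ = −αΔT + βΔS across each adjacent pair:
  24–26 m: −αΔT+βΔS = −(1.7 × 10⁻⁴)(-0.7)+(7.3 × 10⁻⁴)(+2.06) = 1.6 × 10⁻³ → stable
  26–46 m: −αΔT+βΔS = −(1.7 × 10⁻⁴)(+5.7)+(7.3 × 10⁻⁴)(-1.99) = -2.4 × 10⁻³ → UNSTABLE
  46–160 m: −αΔT+βΔS = −(1.7 × 10⁻⁴)(-3.8)+(7.3 × 10⁻⁴)(+1.11) = 1.5 × 10⁻³ → stable
  160–192 m: −αΔT+βΔS = −(1.7 × 10⁻⁴)(-3.0)+(7.3 × 10⁻⁴)(-0.25) = 3.3 × 10⁻⁴ → stable
The 26–46 m interval has Δρ < 0: lighter water underlies denser water.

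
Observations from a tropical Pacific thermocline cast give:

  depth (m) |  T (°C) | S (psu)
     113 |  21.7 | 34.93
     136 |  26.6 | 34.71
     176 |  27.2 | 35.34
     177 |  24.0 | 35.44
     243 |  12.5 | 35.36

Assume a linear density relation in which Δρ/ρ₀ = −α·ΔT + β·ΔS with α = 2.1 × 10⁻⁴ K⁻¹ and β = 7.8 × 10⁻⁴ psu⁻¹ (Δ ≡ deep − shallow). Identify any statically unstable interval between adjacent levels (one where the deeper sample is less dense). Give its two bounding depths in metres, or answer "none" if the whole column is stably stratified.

113–136 m

Evaluate Δρ/ρ₀ = −αΔT + βΔS across each adjacent pair:
  113–136 m: −αΔT+βΔS = −(2.1 × 10⁻⁴)(+4.9)+(7.8 × 10⁻⁴)(-0.22) = -1.2 × 10⁻³ → UNSTABLE
  136–176 m: −αΔT+βΔS = −(2.1 × 10⁻⁴)(+0.6)+(7.8 × 10⁻⁴)(+0.63) = 3.7 × 10⁻⁴ → stable
  176–177 m: −αΔT+βΔS = −(2.1 × 10⁻⁴)(-3.2)+(7.8 × 10⁻⁴)(+0.10) = 7.5 × 10⁻⁴ → stable
  177–243 m: −αΔT+βΔS = −(2.1 × 10⁻⁴)(-11.5)+(7.8 × 10⁻⁴)(-0.08) = 2.4 × 10⁻³ → stable
The 113–136 m interval has Δρ < 0: lighter water underlies denser water.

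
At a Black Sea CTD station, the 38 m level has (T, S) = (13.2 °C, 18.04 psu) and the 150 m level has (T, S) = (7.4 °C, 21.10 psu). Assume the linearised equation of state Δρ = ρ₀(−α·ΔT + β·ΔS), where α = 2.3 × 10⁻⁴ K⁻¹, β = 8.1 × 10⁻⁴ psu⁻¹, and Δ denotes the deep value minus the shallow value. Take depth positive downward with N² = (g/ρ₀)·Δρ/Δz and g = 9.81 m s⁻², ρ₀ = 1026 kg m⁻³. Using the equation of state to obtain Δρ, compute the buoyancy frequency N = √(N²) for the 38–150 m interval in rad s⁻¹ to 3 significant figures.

0.0183 rad s⁻¹

ΔT = -5.8 K, ΔS = +3.06 psu (deep − shallow).
Δρ/ρ₀ = −αΔT + βΔS = 1.334 × 10⁻³ + 2.4786 × 10⁻³ = 3.8126 × 10⁻³, so Δρ ≈ 3.912 kg m⁻³.
N² = (g/ρ₀)·Δρ/Δz = g·(Δρ/ρ₀)/Δz = 9.81 × 3.8126 × 10⁻³ / 112 = 3.3394 × 10⁻⁴ s⁻².
N = √(3.3394 × 10⁻⁴) = 0.018274 rad s⁻¹ ≈ 0.0183 rad s⁻¹.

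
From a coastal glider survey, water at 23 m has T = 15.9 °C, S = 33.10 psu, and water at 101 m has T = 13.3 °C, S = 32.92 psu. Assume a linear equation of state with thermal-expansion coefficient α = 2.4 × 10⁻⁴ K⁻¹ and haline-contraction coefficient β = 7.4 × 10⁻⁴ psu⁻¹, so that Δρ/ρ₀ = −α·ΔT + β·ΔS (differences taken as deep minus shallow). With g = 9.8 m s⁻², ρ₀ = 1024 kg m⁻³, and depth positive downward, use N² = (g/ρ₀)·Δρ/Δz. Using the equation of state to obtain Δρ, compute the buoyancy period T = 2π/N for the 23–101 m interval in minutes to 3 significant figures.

ΔT = -2.6 K, ΔS = -0.18 psu (deep − shallow).
Δρ/ρ₀ = −αΔT + βΔS = 6.24 × 10⁻⁴ − 1.332 × 10⁻⁴ = 4.908 × 10⁻⁴, so Δρ ≈ 0.5026 kg m⁻³.
N² = (g/ρ₀)·Δρ/Δz = g·(Δρ/ρ₀)/Δz = 9.8 × 4.908 × 10⁻⁴ / 78 = 6.1665 × 10⁻⁵ s⁻².
N = √(6.1665 × 10⁻⁵) = 7.8527 × 10⁻³ rad s⁻¹ → T = 2π/N = 800.13 s = 13.335 min ≈ 13.3 min.

13.3 min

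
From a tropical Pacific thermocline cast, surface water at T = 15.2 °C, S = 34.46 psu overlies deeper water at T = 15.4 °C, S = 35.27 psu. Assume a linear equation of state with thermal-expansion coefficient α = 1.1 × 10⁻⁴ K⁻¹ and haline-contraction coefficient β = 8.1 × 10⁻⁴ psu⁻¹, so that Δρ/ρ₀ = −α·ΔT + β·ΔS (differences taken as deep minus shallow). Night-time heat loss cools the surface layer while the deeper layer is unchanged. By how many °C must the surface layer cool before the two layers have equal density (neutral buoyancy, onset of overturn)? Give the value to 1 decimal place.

Neutral buoyancy requires Δρ = 0, i.e. −α(T_deep − T_surf′) + β(S_deep − S_surf) = 0.
T_surf′ = T_deep − (β/α)·ΔS = 15.4 − (8.1 × 10⁻⁴/1.1 × 10⁻⁴)·(+0.81) = 9.435 °C.
Cooling required: 15.2 − (9.435) = 5.765 °C.

5.8 °C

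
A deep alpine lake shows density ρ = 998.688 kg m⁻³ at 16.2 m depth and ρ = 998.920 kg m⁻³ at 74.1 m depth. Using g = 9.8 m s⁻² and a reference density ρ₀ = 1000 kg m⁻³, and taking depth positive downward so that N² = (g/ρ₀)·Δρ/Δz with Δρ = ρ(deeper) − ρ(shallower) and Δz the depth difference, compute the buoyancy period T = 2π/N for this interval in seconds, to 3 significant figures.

1.00 × 10³ s

Δρ = 998.920 − 998.688 = 0.232 kg m⁻³ over Δz = 74.1 − 16.2 = 57.9 m.
N² = (9.8/1000) × (0.232/57.9) = 3.9268 × 10⁻⁵ s⁻².
N = √(3.9268 × 10⁻⁵) = 6.2664 × 10⁻³ rad s⁻¹, so T = 2π/N = 1.0027 × 10³ s ≈ 1.00 × 10³ s.
A positive N² confirms static stability across the interval.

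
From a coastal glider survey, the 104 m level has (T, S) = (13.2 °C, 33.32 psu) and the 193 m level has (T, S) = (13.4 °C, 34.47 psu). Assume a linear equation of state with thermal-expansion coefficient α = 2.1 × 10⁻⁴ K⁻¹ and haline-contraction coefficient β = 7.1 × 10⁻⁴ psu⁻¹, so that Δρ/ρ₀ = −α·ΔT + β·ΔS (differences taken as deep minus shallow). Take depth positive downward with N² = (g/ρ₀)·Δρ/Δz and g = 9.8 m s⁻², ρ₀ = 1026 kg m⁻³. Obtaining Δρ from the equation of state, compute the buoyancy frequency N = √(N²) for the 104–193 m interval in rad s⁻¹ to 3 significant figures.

ΔT = +0.2 K, ΔS = +1.15 psu (deep − shallow).
Δρ/ρ₀ = −αΔT + βΔS = -4.20 × 10⁻⁵ + 8.165 × 10⁻⁴ = 7.745 × 10⁻⁴, so Δρ ≈ 0.7946 kg m⁻³.
N² = (g/ρ₀)·Δρ/Δz = g·(Δρ/ρ₀)/Δz = 9.8 × 7.745 × 10⁻⁴ / 89 = 8.5282 × 10⁻⁵ s⁻².
N = √(8.5282 × 10⁻⁵) = 9.2348 × 10⁻³ rad s⁻¹ ≈ 9.23 × 10⁻³ rad s⁻¹.

9.23 × 10⁻³ rad s⁻¹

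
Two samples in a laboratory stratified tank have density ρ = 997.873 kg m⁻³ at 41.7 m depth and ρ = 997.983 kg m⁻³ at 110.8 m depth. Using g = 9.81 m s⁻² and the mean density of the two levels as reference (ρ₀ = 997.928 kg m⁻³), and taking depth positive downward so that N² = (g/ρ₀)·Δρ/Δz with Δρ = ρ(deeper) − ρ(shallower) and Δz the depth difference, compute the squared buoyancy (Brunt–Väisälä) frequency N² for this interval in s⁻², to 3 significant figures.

1.56 × 10⁻⁵ s⁻²

Δρ = 997.983 − 997.873 = 0.110 kg m⁻³ over Δz = 110.8 − 41.7 = 69.1 m.
N² = (9.81/997.928) × (0.110/69.1) = 1.5649 × 10⁻⁵ s⁻² ≈ 1.56 × 10⁻⁵ s⁻².
A positive N² confirms static stability across the interval.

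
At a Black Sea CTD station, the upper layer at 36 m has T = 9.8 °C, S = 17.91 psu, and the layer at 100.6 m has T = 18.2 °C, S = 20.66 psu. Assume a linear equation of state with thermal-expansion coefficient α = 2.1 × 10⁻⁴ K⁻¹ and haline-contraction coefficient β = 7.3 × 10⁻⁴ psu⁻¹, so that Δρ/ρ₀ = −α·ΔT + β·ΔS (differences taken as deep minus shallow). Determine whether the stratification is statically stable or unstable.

stable

ΔT = 18.2 − 9.8 = +8.4 K and ΔS = 20.66 − 17.91 = +2.75 psu (deep − shallow).
−αΔT = -1.764 × 10⁻³; βΔS = 2.0075 × 10⁻³; sum Δρ/ρ₀ = 2.435 × 10⁻⁴.
Δρ/ρ₀ > 0, so Δρ > 0: deeper water is denser → statically stable.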